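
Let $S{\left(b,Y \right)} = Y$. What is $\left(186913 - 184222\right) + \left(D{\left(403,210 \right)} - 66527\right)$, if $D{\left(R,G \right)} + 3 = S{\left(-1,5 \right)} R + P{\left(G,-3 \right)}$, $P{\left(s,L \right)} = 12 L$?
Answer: $-61860$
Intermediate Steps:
$D{\left(R,G \right)} = -39 + 5 R$ ($D{\left(R,G \right)} = -3 + \left(5 R + 12 \left(-3\right)\right) = -3 + \left(5 R - 36\right) = -3 + \left(-36 + 5 R\right) = -39 + 5 R$)
$\left(186913 - 184222\right) + \left(D{\left(403,210 \right)} - 66527\right) = \left(186913 - 184222\right) + \left(\left(-39 + 5 \cdot 403\right) - 66527\right) = 2691 + \left(\left(-39 + 2015\right) - 66527\right) = 2691 + \left(1976 - 66527\right) = 2691 - 64551 = -61860$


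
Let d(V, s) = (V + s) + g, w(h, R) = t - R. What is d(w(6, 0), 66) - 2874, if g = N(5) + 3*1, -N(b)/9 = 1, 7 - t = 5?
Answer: -2812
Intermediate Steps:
t = 2 (t = 7 - 1*5 = 7 - 5 = 2)
N(b) = -9 (N(b) = -9*1 = -9)
w(h, R) = 2 - R
g = -6 (g = -9 + 3*1 = -9 + 3 = -6)
d(V, s) = -6 + V + s (d(V, s) = (V + s) - 6 = -6 + V + s)
d(w(6, 0), 66) - 2874 = (-6 + (2 - 1*0) + 66) - 2874 = (-6 + (2 + 0) + 66) - 2874 = (-6 + 2 + 66) - 2874 = 62 - 2874 = -2812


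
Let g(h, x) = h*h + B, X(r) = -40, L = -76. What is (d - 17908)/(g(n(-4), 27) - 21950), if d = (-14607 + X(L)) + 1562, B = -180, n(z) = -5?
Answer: 30993/22105 ≈ 1.4021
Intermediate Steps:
g(h, x) = -180 + h**2 (g(h, x) = h*h - 180 = h**2 - 180 = -180 + h**2)
d = -13085 (d = (-14607 - 40) + 1562 = -14647 + 1562 = -13085)
(d - 17908)/(g(n(-4), 27) - 21950) = (-13085 - 17908)/((-180 + (-5)**2) - 21950) = -30993/((-180 + 25) - 21950) = -30993/(-155 - 21950) = -30993/(-22105) = -30993*(-1/22105) = 30993/22105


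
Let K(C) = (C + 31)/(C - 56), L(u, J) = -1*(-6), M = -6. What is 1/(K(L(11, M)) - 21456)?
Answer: -50/1072837 ≈ -4.6605e-5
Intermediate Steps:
L(u, J) = 6
K(C) = (31 + C)/(-56 + C)
1/(K(L(11, M)) - 21456) = 1/((31 + 6)/(-56 + 6) - 21456) = 1/(37/(-50) - 21456) = 1/(-1/50*37 - 21456) = 1/(-37/50 - 21456) = 1/(-1072837/50) = -50/1072837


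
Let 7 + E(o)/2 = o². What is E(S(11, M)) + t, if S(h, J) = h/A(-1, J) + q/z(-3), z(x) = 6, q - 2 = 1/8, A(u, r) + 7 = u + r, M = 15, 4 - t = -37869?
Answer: 2137483441/56448 ≈ 37866.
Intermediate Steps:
t = 37873 (t = 4 - 1*(-37869) = 4 + 37869 = 37873)
A(u, r) = -7 + r + u (A(u, r) = -7 + (u + r) = -7 + (r + u) = -7 + r + u)
q = 17/8 (q = 2 + 1/8 = 2 + ⅛ = 17/8 ≈ 2.1250)
S(h, J) = 17/48 + h/(-8 + J) (S(h, J) = h/(-7 + J - 1) + (17/8)/6 = h/(-8 + J) + (17/8)*(⅙) = h/(-8 + J) + 17/48 = 17/48 + h/(-8 + J))
E(o) = -14 + 2*o²
E(S(11, M)) + t = (-14 + 2*(17/48 + 11/(-8 + 15))²) + 37873 = (-14 + 2*(17/48 + 11/7)²) + 37873 = (-14 + 2*(647/336)²) + 37873 = (-14 + 2*(418609/112896)) + 37873 = (-14 + 418609/56448) + 37873 = -371663/56448 + 37873 = 2137483441/56448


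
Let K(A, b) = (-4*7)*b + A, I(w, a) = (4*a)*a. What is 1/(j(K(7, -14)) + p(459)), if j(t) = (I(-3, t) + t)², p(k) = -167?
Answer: 1/406027663042 ≈ 2.4629e-12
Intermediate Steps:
I(w, a) = 4*a²
K(A, b) = A - 28*b (K(A, b) = -28*b + A = A - 28*b)
j(t) = (t + 4*t²)² (j(t) = (4*t² + t)² = (t + 4*t²)²)
1/(j(K(7, -14)) + p(459)) = 1/((7 - 28*(-14))²*(1 + 4*(7 - 28*(-14)))² - 167) = 1/((7 + 392)²*(1 + 4*(7 + 392))² - 167) = 1/(399²*(1 + 4*399)² - 167) = 1/(159201*(1 + 1596)² - 167) = 1/(159201*1597² - 167) = 1/(159201*2550409 - 167) = 1/(406027663209 - 167) = 1/406027663042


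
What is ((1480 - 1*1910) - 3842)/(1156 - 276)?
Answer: -267/55 ≈ -4.8545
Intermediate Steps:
((1480 - 1*1910) - 3842)/(1156 - 276) = ((1480 - 1910) - 3842)/880 = (-430 - 3842)*(1/880) = -4272*1/880 = -267/55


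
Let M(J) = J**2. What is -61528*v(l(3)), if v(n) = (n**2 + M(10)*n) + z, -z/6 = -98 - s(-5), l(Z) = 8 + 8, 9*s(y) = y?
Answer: -450508016/3 ≈ -1.5017e+8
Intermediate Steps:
s(y) = y/9
l(Z) = 16
z = 1754/3 (z = -6*(-98 - (-5)/9) = -6*(-98 - 1*(-5/9)) = -6*(-98 + 5/9) = -6*(-877/9) = 1754/3 ≈ 584.67)
v(n) = 1754/3 + n**2 + 100*n (v(n) = (n**2 + 10**2*n) + 1754/3 = (n**2 + 100*n) + 1754/3 = 1754/3 + n**2 + 100*n)
-61528*v(l(3)) = -61528/(1/(1754/3 + 16**2 + 100*16)) = -61528/(1/(1754/3 + 256 + 1600)) = -61528/(1/(7322/3)) = -61528/3/7322 = -61528*7322/3 = -450508016/3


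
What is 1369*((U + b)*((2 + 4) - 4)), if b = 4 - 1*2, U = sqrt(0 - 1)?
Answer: 5476 + 2738*I ≈ 5476.0 + 2738.0*I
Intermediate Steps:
U = I (U = sqrt(-1) = I ≈ 1.0*I)
b = 2 (b = 4 - 2 = 2)
1369*((U + b)*((2 + 4) - 4)) = 1369*((I + 2)*((2 + 4) - 4)) = 1369*((2 + I)*(6 - 4)) = 1369*((2 + I)*2) = 1369*(4 + 2*I) = 5476 + 2738*I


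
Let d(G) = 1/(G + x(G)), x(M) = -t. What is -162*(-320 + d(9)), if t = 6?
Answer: 51786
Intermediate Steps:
x(M) = -6 (x(M) = -1*6 = -6)
d(G) = 1/(-6 + G) (d(G) = 1/(G - 6) = 1/(-6 + G))
-162*(-320 + d(9)) = -162*(-320 + 1/(-6 + 9)) = -162*(-320 + 1/3) = -162*(-320 + ⅓) = -162*(-959/3) = 51786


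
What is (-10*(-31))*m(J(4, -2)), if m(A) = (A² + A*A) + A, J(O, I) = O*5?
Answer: 254200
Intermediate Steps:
J(O, I) = 5*O
m(A) = A + 2*A² (m(A) = (A² + A²) + A = 2*A² + A = A + 2*A²)
(-10*(-31))*m(J(4, -2)) = (-10*(-31))*((5*4)*(1 + 2*(5*4))) = 310*(20*(1 + 2*20)) = 310*(20*(1 + 40)) = 310*(20*41) = 310*820 = 254200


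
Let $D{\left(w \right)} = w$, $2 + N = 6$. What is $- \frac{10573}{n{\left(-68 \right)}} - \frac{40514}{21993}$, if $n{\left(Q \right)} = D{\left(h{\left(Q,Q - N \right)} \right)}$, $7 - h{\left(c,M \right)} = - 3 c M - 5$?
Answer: $- \frac{276029263}{107765700} \approx -2.5614$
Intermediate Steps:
$N = 4$ ($N = -2 + 6 = 4$)
$h{\left(c,M \right)} = 12 + 3 M c$ ($h{\left(c,M \right)} = 7 - \left(- 3 c M - 5\right) = 7 - \left(- 3 M c - 5\right) = 7 - \left(-5 - 3 M c\right) = 7 + \left(5 + 3 M c\right) = 12 + 3 M c$)
$n{\left(Q \right)} = 12 + 3 Q \left(-4 + Q\right)$ ($n{\left(Q \right)} = 12 + 3 \left(Q - 4\right) Q = 12 + 3 \left(-4 + Q\right) Q = 12 + 3 Q \left(-4 + Q\right)$)
$- \frac{10573}{n{\left(-68 \right)}} - \frac{40514}{21993} = - \frac{10573}{12 + 3 \left(-68\right) \left(-4 - 68\right)} - \frac{40514}{21993} = - \frac{10573}{12 + 3 \left(-68\right) \left(-72\right)} - \frac{40514}{21993} = - \frac{10573}{12 + 14688} - \frac{40514}{21993} = - \frac{10573}{14700} - \frac{40514}{21993} = - \frac{276029263}{107765700}$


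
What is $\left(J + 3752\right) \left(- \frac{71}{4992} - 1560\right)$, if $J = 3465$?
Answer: $- \frac{56203044247}{4992} \approx -1.1259 \cdot 10^{7}$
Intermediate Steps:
$\left(J + 3752\right) \left(- \frac{71}{4992} - 1560\right) = \left(3465 + 3752\right) \left(- \frac{71}{4992} - 1560\right) = 7217 \left(\left(-71\right) \frac{1}{4992} - 1560\right) = 7217 \left(- \frac{71}{4992} - 1560\right) = 7217 \left(- \frac{7787591}{4992}\right) = - \frac{56203044247}{4992}$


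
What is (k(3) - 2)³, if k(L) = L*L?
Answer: 343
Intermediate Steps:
k(L) = L²
(k(3) - 2)³ = (3² - 2)³ = (9 - 2)³ = 7³ = 343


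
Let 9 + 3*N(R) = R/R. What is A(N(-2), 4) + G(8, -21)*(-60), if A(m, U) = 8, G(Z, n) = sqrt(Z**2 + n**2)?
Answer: 8 - 60*sqrt(505) ≈ -1340.3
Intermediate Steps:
N(R) = -8/3 (N(R) = -3 + (R/R)/3 = -3 + (1/3)*1 = -3 + 1/3 = -8/3)
A(N(-2), 4) + G(8, -21)*(-60) = 8 + sqrt(8**2 + (-21)**2)*(-60) = 8 + sqrt(64 + 441)*(-60) = 8 + sqrt(505)*(-60) = 8 - 60*sqrt(505)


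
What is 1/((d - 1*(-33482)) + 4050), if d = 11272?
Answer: 1/48804 ≈ 2.0490e-5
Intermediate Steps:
1/((d - 1*(-33482)) + 4050) = 1/((11272 - 1*(-33482)) + 4050) = 1/((11272 + 33482) + 4050) = 1/(44754 + 4050) = 1/48804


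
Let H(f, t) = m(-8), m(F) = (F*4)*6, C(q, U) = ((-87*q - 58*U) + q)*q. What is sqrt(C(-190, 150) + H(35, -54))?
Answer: 4*I*sqrt(90737) ≈ 1204.9*I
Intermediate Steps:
C(q, U) = q*(-86*q - 58*U) (C(q, U) = (-86*q - 58*U)*q = q*(-86*q - 58*U))
m(F) = 24*F (m(F) = (4*F)*6 = 24*F)
H(f, t) = -192 (H(f, t) = 24*(-8) = -192)
sqrt(C(-190, 150) + H(35, -54)) = sqrt(-2*(-190)*(29*150 + 43*(-190)) - 192) = sqrt(-2*(-190)*(4350 - 8170) - 192) = sqrt(-2*(-190)*(-3820) - 192) = sqrt(-1451600 - 192) = sqrt(-1451792) = 4*I*sqrt(90737)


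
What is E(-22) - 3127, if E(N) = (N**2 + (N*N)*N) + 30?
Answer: -13261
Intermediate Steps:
E(N) = 30 + N**2 + N**3 (E(N) = (N**2 + N**2*N) + 30 = (N**2 + N**3) + 30 = 30 + N**2 + N**3)
E(-22) - 3127 = (30 + (-22)**2 + (-22)**3) - 3127 = (30 + 484 - 10648) - 3127 = -10134 - 3127 = -13261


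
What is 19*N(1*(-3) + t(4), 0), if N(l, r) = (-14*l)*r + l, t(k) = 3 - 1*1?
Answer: -19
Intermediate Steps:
t(k) = 2 (t(k) = 3 - 1 = 2)
N(l, r) = l - 14*l*r (N(l, r) = -14*l*r + l = l - 14*l*r)
19*N(1*(-3) + t(4), 0) = 19*((1*(-3) + 2)*(1 - 14*0)) = 19*((-3 + 2)*(1 + 0)) = 19*(-1*1) = 19*(-1) = -19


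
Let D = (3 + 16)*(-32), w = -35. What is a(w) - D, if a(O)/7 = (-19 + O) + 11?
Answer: 307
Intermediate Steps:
a(O) = -56 + 7*O (a(O) = 7*((-19 + O) + 11) = 7*(-8 + O) = -56 + 7*O)
D = -608 (D = 19*(-32) = -608)
a(w) - D = (-56 + 7*(-35)) - 1*(-608) = (-56 - 245) + 608 = -301 + 608 = 307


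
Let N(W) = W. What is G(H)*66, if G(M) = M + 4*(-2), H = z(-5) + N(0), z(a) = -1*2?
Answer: -660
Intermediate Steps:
z(a) = -2
H = -2 (H = -2 + 0 = -2)
G(M) = -8 + M (G(M) = M - 8 = -8 + M)
G(H)*66 = (-8 - 2)*66 = -10*66 = -660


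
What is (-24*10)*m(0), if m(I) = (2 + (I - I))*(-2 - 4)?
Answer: 2880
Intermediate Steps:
m(I) = -12 (m(I) = (2 + 0)*(-6) = 2*(-6) = -12)
(-24*10)*m(0) = -24*10*(-12) = -240*(-12) = 2880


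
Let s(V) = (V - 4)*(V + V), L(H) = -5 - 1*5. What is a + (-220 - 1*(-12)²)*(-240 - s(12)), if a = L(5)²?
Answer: 157348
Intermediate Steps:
L(H) = -10 (L(H) = -5 - 5 = -10)
s(V) = 2*V*(-4 + V) (s(V) = (-4 + V)*(2*V) = 2*V*(-4 + V))
a = 100 (a = (-10)² = 100)
a + (-220 - 1*(-12)²)*(-240 - s(12)) = 100 + (-220 - 1*(-12)²)*(-240 - 2*12*(-4 + 12)) = 100 + (-220 - 1*144)*(-240 - 2*12*8) = 100 + (-220 - 144)*(-240 - 1*192) = 100 - 364*(-240 - 192) = 100 - 364*(-432) = 100 + 157248 = 157348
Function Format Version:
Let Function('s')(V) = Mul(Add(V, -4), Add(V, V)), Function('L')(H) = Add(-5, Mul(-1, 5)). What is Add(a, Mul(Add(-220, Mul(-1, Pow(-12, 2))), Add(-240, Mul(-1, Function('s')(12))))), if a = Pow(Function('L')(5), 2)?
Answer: 157348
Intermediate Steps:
Function('L')(H) = -10 (Function('L')(H) = Add(-5, -5) = -10)
Function('s')(V) = Mul(2, V, Add(-4, V)) (Function('s')(V) = Mul(Add(-4, V), Mul(2, V)) = Mul(2, V, Add(-4, V)))
a = 100 (a = Pow(-10, 2) = 100)
Add(a, Mul(Add(-220, Mul(-1, Pow(-12, 2))), Add(-240, Mul(-1, Function('s')(12))))) = Add(100, Mul(Add(-220, Mul(-1, Pow(-12, 2))), Add(-240, Mul(-1, Mul(2, 12, Add(-4, 12)))))) = Add(100, Mul(Add(-220, Mul(-1, 144)), Add(-240, Mul(-1, Mul(2, 12, 8))))) = Add(100, Mul(Add(-220, -144), Add(-240, Mul(-1, 192)))) = Add(100, Mul(-364, Add(-240, -192))) = Add(100, Mul(-364, -432)) = Add(100, 157248) = 157348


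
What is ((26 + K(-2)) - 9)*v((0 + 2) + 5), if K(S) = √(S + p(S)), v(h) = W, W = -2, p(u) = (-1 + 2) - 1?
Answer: -34 - 2*I*√2 ≈ -34.0 - 2.8284*I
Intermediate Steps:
p(u) = 0 (p(u) = 1 - 1 = 0)
v(h) = -2
K(S) = √S (K(S) = √(S + 0) = √S)
((26 + K(-2)) - 9)*v((0 + 2) + 5) = ((26 + √(-2)) - 9)*(-2) = ((26 + I*√2) - 9)*(-2) = (17 + I*√2)*(-2) = -34 - 2*I*√2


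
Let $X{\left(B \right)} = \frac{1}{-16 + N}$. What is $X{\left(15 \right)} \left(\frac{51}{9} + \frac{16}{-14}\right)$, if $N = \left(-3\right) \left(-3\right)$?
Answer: $- \frac{95}{147} \approx -0.64626$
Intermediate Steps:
$N = 9$
$X{\left(B \right)} = - \frac{1}{7}$ ($X{\left(B \right)} = \frac{1}{-16 + 9} = \frac{1}{-7} = - \frac{1}{7}$)
$X{\left(15 \right)} \left(\frac{51}{9} + \frac{16}{-14}\right) = - \frac{\frac{51}{9} + \frac{16}{-14}}{7} = - \frac{51 \cdot \frac{1}{9} + 16 \left(- \frac{1}{14}\right)}{7} = - \frac{\frac{17}{3} - \frac{8}{7}}{7} = \left(- \frac{1}{7}\right) \frac{95}{21} = - \frac{95}{147}$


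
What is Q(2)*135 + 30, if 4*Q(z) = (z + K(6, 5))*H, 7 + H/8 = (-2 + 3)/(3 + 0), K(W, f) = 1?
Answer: -5370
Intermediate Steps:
H = -160/3 (H = -56 + 8*((-2 + 3)/(3 + 0)) = -56 + 8*(1/3) = -56 + 8*(1*(⅓)) = -56 + 8*(⅓) = -56 + 8/3 = -160/3 ≈ -53.333)
Q(z) = -40/3 - 40*z/3 (Q(z) = ((z + 1)*(-160/3))/4 = ((1 + z)*(-160/3))/4 = (-160/3 - 160*z/3)/4 = -40/3 - 40*z/3)
Q(2)*135 + 30 = (-40/3 - 40/3*2)*135 + 30 = (-40/3 - 80/3)*135 + 30 = -40*135 + 30 = -5400 + 30 = -5370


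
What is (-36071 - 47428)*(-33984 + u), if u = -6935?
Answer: 3416695581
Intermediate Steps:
(-36071 - 47428)*(-33984 + u) = (-36071 - 47428)*(-33984 - 6935) = -83499*(-40919) = 3416695581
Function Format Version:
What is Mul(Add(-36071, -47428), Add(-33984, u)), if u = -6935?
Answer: 3416695581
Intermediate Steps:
Mul(Add(-36071, -47428), Add(-33984, u)) = Mul(Add(-36071, -47428), Add(-33984, -6935)) = Mul(-83499, -40919) = 3416695581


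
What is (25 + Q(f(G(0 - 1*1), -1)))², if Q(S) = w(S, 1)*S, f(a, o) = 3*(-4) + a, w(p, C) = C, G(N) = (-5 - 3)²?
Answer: 5929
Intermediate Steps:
G(N) = 64 (G(N) = (-8)² = 64)
f(a, o) = -12 + a
Q(S) = S (Q(S) = 1*S = S)
(25 + Q(f(G(0 - 1*1), -1)))² = (25 + (-12 + 64))² = (25 + 52)² = 77² = 5929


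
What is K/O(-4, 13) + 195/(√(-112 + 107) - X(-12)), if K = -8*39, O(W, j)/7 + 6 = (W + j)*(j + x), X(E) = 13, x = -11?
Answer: -7423/406 - 65*I*√5/58 ≈ -18.283 - 2.5059*I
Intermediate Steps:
O(W, j) = -42 + 7*(-11 + j)*(W + j) (O(W, j) = -42 + 7*((W + j)*(j - 11)) = -42 + 7*((W + j)*(-11 + j)) = -42 + 7*((-11 + j)*(W + j)) = -42 + 7*(-11 + j)*(W + j))
K = -312
K/O(-4, 13) + 195/(√(-112 + 107) - X(-12)) = -312/(-42 - 77*(-4) - 77*13 + 7*13² + 7*(-4)*13) + 195/(√(-112 + 107) - 1*13) = -312/(-42 + 308 - 1001 + 7*169 - 364) + 195/(√(-5) - 13) = -312/(-42 + 308 - 1001 + 1183 - 364) + 195/(I*√5 - 13) = -312/84 + 195/(-13 + I*√5) = -312*1/84 + 195/(-13 + I*√5) = -26/7 + 195/(-13 + I*√5)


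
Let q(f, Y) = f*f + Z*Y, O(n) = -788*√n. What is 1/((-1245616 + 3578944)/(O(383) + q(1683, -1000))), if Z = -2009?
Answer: 4841489/2333328 - 197*√383/583332 ≈ 2.0683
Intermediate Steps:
q(f, Y) = f² - 2009*Y (q(f, Y) = f*f - 2009*Y = f² - 2009*Y)
1/((-1245616 + 3578944)/(O(383) + q(1683, -1000))) = 1/((-1245616 + 3578944)/(-788*√383 + (1683² - 2009*(-1000)))) = 1/(2333328/(-788*√383 + (2832489 + 2009000))) = 1/(2333328/(-788*√383 + 4841489)) = 1/(2333328/(4841489 - 788*√383)) = 4841489/2333328 - 197*√383/583332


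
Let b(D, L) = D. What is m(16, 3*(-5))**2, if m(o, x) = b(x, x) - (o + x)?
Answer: 256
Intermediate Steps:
m(o, x) = -o (m(o, x) = x - (o + x) = x + (-o - x) = -o)
m(16, 3*(-5))**2 = (-1*16)**2 = (-16)**2 = 256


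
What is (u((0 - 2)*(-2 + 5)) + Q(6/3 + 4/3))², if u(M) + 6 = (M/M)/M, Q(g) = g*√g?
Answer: 8107/108 - 370*√30/27 ≈ 0.0065384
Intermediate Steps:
Q(g) = g^(3/2)
u(M) = -6 + 1/M (u(M) = -6 + (M/M)/M = -6 + 1/M)
(u((0 - 2)*(-2 + 5)) + Q(6/3 + 4/3))² = ((-6 + 1/((0 - 2)*(-2 + 5))) + (6/3 + 4/3)^(3/2))² = ((-6 + 1/(-2*3)) + (6*(⅓) + 4*(⅓))^(3/2))² = ((-6 + 1/(-6)) + (2 + 4/3)^(3/2))² = ((-6 - ⅙) + (10/3)^(3/2))² = (-37/6 + 10*√30/9)²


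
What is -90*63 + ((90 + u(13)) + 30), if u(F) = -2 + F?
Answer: -5539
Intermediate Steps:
-90*63 + ((90 + u(13)) + 30) = -90*63 + ((90 + (-2 + 13)) + 30) = -5670 + ((90 + 11) + 30) = -5670 + (101 + 30) = -5670 + 131 = -5539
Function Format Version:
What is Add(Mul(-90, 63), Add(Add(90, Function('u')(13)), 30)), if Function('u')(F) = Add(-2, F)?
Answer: -5539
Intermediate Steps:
Add(Mul(-90, 63), Add(Add(90, Function('u')(13)), 30)) = Add(Mul(-90, 63), Add(Add(90, Add(-2, 13)), 30)) = Add(-5670, Add(Add(90, 11), 30)) = Add(-5670, Add(101, 30)) = Add(-5670, 131) = -5539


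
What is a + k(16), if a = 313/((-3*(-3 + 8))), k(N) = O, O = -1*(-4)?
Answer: -253/15 ≈ -16.867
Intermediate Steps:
O = 4
k(N) = 4
a = -313/15 (a = 313/((-3*5)) = 313/(-15) = 313*(-1/15) = -313/15 ≈ -20.867)
a + k(16) = -313/15 + 4 = -253/15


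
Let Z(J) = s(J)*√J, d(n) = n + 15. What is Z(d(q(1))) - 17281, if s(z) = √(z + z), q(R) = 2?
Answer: -17281 + 17*√2 ≈ -17257.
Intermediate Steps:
d(n) = 15 + n
s(z) = √2*√z (s(z) = √(2*z) = √2*√z)
Z(J) = J*√2 (Z(J) = (√2*√J)*√J = J*√2)
Z(d(q(1))) - 17281 = (15 + 2)*√2 - 17281 = 17*√2 - 17281 = -17281 + 17*√2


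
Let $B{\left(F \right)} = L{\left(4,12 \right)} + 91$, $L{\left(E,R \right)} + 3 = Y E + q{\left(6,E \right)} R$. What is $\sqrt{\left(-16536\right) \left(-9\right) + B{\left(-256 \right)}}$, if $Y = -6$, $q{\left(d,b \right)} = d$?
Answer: $28 \sqrt{190} \approx 385.95$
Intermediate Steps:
$L{\left(E,R \right)} = -3 - 6 E + 6 R$ ($L{\left(E,R \right)} = -3 - \left(- 6 R + 6 E\right) = -3 - 6 E + 6 R$)
$B{\left(F \right)} = 136$ ($B{\left(F \right)} = \left(-3 - 24 + 6 \cdot 12\right) + 91 = \left(-3 - 24 + 72\right) + 91 = 45 + 91 = 136$)
$\sqrt{\left(-16536\right) \left(-9\right) + B{\left(-256 \right)}} = \sqrt{\left(-16536\right) \left(-9\right) + 136} = \sqrt{148824 + 136} = \sqrt{148960} = 28 \sqrt{190}$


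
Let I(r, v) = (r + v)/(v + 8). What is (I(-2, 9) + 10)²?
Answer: 31329/289 ≈ 108.40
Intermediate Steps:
I(r, v) = (r + v)/(8 + v)
(I(-2, 9) + 10)² = ((-2 + 9)/(8 + 9) + 10)² = (7/17 + 10)² = (177/17)² = 31329/289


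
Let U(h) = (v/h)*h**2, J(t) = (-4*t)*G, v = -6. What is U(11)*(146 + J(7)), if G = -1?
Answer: -11484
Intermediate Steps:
J(t) = 4*t (J(t) = -4*t*(-1) = 4*t)
U(h) = -6*h (U(h) = (-6/h)*h**2 = -6*h)
U(11)*(146 + J(7)) = (-6*11)*(146 + 4*7) = -66*(146 + 28) = -66*174 = -11484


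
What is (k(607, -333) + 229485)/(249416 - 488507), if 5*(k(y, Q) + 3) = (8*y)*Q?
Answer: 156546/398485 ≈ 0.39285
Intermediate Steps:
k(y, Q) = -3 + 8*Q*y/5 (k(y, Q) = -3 + ((8*y)*Q)/5 = -3 + (8*Q*y)/5 = -3 + 8*Q*y/5)
(k(607, -333) + 229485)/(249416 - 488507) = ((-3 + (8/5)*(-333)*607) + 229485)/(249416 - 488507) = ((-3 - 1617048/5) + 229485)/(-239091) = (-1617063/5 + 229485)*(-1/239091) = -469638/5*(-1/239091) = 156546/398485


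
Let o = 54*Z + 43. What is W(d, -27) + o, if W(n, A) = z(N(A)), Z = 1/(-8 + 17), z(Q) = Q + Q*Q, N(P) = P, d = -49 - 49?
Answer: 751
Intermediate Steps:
d = -98
z(Q) = Q + Q²
Z = ⅑ (Z = 1/9 = ⅑ ≈ 0.11111)
o = 49 (o = 54*(⅑) + 43 = 6 + 43 = 49)
W(n, A) = A*(1 + A)
W(d, -27) + o = -27*(1 - 27) + 49 = -27*(-26) + 49 = 702 + 49 = 751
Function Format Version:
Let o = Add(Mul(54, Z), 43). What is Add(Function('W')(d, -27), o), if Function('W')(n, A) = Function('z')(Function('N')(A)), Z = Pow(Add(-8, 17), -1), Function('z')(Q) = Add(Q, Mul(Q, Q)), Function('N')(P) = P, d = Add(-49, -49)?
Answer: 751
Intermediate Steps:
d = -98
Function('z')(Q) = Add(Q, Pow(Q, 2))
Z = Rational(1, 9) (Z = Pow(9, -1) = Rational(1, 9) ≈ 0.11111)
o = 49 (o = Add(Mul(54, Rational(1, 9)), 43) = Add(6, 43) = 49)
Function('W')(n, A) = Mul(A, Add(1, A))
Add(Function('W')(d, -27), o) = Add(Mul(-27, Add(1, -27)), 49) = Add(Mul(-27, -26), 49) = Add(702, 49) = 751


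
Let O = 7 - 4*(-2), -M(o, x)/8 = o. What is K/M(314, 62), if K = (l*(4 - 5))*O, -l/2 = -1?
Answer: 15/1256 ≈ 0.011943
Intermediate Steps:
l = 2 (l = -2*(-1) = 2)
M(o, x) = -8*o
O = 15 (O = 7 + 8 = 15)
K = -30 (K = (2*(4 - 5))*15 = (2*(-1))*15 = -2*15 = -30)
K/M(314, 62) = -30/((-8*314)) = -30/(-2512) = -30*(-1/2512) = 15/1256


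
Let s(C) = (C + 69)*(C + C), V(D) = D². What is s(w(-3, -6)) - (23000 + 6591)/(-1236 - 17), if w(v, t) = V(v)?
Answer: 1788803/1253 ≈ 1427.6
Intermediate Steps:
w(v, t) = v²
s(C) = 2*C*(69 + C) (s(C) = (69 + C)*(2*C) = 2*C*(69 + C))
s(w(-3, -6)) - (23000 + 6591)/(-1236 - 17) = 2*(-3)²*(69 + (-3)²) - (23000 + 6591)/(-1236 - 17) = 2*9*(69 + 9) - 29591/(-1253) = 2*9*78 - 29591*(-1)/1253 = 1404 - 1*(-29591/1253) = 1404 + 29591/1253 = 1788803/1253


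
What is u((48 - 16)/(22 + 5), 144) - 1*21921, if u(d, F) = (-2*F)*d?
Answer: -66787/3 ≈ -22262.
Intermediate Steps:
u(d, F) = -2*F*d
u((48 - 16)/(22 + 5), 144) - 1*21921 = -2*144*(48 - 16)/(22 + 5) - 1*21921 = -2*144*32/27 - 21921 = -1024/3 - 21921 = -66787/3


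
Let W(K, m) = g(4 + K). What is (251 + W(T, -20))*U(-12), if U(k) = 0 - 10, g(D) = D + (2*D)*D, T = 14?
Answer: -9170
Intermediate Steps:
g(D) = D + 2*D**2
W(K, m) = (4 + K)*(9 + 2*K) (W(K, m) = (4 + K)*(1 + 2*(4 + K)) = (4 + K)*(1 + (8 + 2*K)) = (4 + K)*(9 + 2*K))
U(k) = -10
(251 + W(T, -20))*U(-12) = (251 + (4 + 14)*(9 + 2*14))*(-10) = (251 + 18*(9 + 28))*(-10) = (251 + 18*37)*(-10) = (251 + 666)*(-10) = 917*(-10) = -9170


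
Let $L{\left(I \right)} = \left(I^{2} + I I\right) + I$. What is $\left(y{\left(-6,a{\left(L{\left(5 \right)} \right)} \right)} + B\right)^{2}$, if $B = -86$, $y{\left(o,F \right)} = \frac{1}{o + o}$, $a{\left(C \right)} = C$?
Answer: $\frac{1067089}{144} \approx 7410.3$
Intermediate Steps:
$L{\left(I \right)} = I + 2 I^{2}$ ($L{\left(I \right)} = \left(I^{2} + I^{2}\right) + I = 2 I^{2} + I = I + 2 I^{2}$)
$y{\left(o,F \right)} = \frac{1}{2 o}$
$\left(y{\left(-6,a{\left(L{\left(5 \right)} \right)} \right)} + B\right)^{2} = \left(\frac{1}{2 \left(-6\right)} - 86\right)^{2} = \left(\frac{1}{2} \left(- \frac{1}{6}\right) - 86\right)^{2} = \left(- \frac{1}{12} - 86\right)^{2} = \left(- \frac{1033}{12}\right)^{2} = \frac{1067089}{144}$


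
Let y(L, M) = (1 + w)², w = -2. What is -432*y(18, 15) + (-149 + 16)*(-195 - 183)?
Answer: 49842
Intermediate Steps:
y(L, M) = 1 (y(L, M) = (1 - 2)² = (-1)² = 1)
-432*y(18, 15) + (-149 + 16)*(-195 - 183) = -432*1 + (-149 + 16)*(-195 - 183) = -432 - 133*(-378) = -432 + 50274 = 49842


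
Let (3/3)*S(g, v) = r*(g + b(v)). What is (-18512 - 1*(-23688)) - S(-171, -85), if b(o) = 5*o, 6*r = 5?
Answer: 17018/3 ≈ 5672.7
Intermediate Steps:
r = ⅚ (r = (⅙)*5 = ⅚ ≈ 0.83333)
S(g, v) = 5*g/6 + 25*v/6 (S(g, v) = 5*(g + 5*v)/6 = 5*g/6 + 25*v/6)
(-18512 - 1*(-23688)) - S(-171, -85) = (-18512 - 1*(-23688)) - ((⅚)*(-171) + (25/6)*(-85)) = (-18512 + 23688) - (-285/2 - 2125/6) = 5176 - 1*(-1490/3) = 5176 + 1490/3 = 17018/3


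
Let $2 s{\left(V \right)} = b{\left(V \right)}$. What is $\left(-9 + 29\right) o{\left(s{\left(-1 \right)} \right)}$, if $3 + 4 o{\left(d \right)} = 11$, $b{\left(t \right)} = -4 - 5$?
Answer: $40$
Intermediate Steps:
$b{\left(t \right)} = -9$
$s{\left(V \right)} = - \frac{9}{2}$ ($s{\left(V \right)} = \frac{1}{2} \left(-9\right) = - \frac{9}{2}$)
$o{\left(d \right)} = 2$ ($o{\left(d \right)} = - \frac{3}{4} + \frac{1}{4} \cdot 11 = - \frac{3}{4} + \frac{11}{4} = 2$)
$\left(-9 + 29\right) o{\left(s{\left(-1 \right)} \right)} = \left(-9 + 29\right) 2 = 20 \cdot 2 = 40$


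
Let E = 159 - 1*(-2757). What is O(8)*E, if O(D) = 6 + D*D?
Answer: 204120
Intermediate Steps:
E = 2916 (E = 159 + 2757 = 2916)
O(D) = 6 + D**2
O(8)*E = (6 + 8**2)*2916 = (6 + 64)*2916 = 70*2916 = 204120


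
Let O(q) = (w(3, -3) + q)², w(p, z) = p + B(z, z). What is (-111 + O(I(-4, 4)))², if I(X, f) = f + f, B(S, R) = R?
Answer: 2209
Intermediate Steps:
I(X, f) = 2*f
w(p, z) = p + z
O(q) = q² (O(q) = ((3 - 3) + q)² = (0 + q)² = q²)
(-111 + O(I(-4, 4)))² = (-111 + (2*4)²)² = (-111 + 8²)² = (-111 + 64)² = (-47)² = 2209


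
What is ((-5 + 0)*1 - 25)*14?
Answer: -420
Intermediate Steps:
((-5 + 0)*1 - 25)*14 = (-5*1 - 25)*14 = (-5 - 25)*14 = -30*14 = -420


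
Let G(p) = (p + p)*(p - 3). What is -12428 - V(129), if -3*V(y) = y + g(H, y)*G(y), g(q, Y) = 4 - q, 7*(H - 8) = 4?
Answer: -61921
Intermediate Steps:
H = 60/7 (H = 8 + (⅐)*4 = 8 + 4/7 = 60/7 ≈ 8.5714)
G(p) = 2*p*(-3 + p) (G(p) = (2*p)*(-3 + p) = 2*p*(-3 + p))
V(y) = -y/3 + 64*y*(-3 + y)/21 (V(y) = -(y + (4 - 1*60/7)*(2*y*(-3 + y)))/3 = -(y + (4 - 60/7)*(2*y*(-3 + y)))/3 = -(y - 64*y*(-3 + y)/7)/3 = -y/3 + 64*y*(-3 + y)/21)
-12428 - V(129) = -12428 - 129*(-199 + 64*129)/21 = -12428 - 129*(-199 + 8256)/21 = -12428 - 129*8057/21 = -12428 - 1*49493 = -12428 - 49493 = -61921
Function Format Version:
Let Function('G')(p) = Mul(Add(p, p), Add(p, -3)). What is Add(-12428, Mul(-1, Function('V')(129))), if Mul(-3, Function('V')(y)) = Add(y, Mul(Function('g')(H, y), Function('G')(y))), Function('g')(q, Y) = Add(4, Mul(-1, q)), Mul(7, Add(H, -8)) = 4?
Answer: -61921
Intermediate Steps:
H = Rational(60, 7) (H = Add(8, Mul(Rational(1, 7), 4)) = Add(8, Rational(4, 7)) = Rational(60, 7) ≈ 8.5714)
Function('G')(p) = Mul(2, p, Add(-3, p)) (Function('G')(p) = Mul(Mul(2, p), Add(-3, p)) = Mul(2, p, Add(-3, p)))
Function('V')(y) = Add(Mul(Rational(-1, 3), y), Mul(Rational(64, 21), y, Add(-3, y))) (Function('V')(y) = Mul(Rational(-1, 3), Add(y, Mul(Add(4, Mul(-1, Rational(60, 7))), Mul(2, y, Add(-3, y))))) = Mul(Rational(-1, 3), Add(y, Mul(Add(4, Rational(-60, 7)), Mul(2, y, Add(-3, y))))) = Mul(Rational(-1, 3), Add(y, Mul(Rational(-32, 7), Mul(2, y, Add(-3, y))))) = Mul(Rational(-1, 3), Add(y, Mul(Rational(-64, 7), y, Add(-3, y)))) = Add(Mul(Rational(-1, 3), y), Mul(Rational(64, 21), y, Add(-3, y))))
Add(-12428, Mul(-1, Function('V')(129))) = Add(-12428, Mul(-1, Mul(Rational(1, 21), 129, Add(-199, Mul(64, 129))))) = Add(-12428, Mul(-1, Mul(Rational(1, 21), 129, Add(-199, 8256)))) = Add(-12428, Mul(-1, Mul(Rational(1, 21), 129, 8057))) = Add(-12428, Mul(-1, 49493)) = Add(-12428, -49493) = -61921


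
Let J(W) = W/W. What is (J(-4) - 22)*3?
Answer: -63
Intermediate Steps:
J(W) = 1
(J(-4) - 22)*3 = (1 - 22)*3 = -21*3 = -63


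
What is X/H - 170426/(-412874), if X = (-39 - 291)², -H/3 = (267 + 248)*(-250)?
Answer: 369296737/531575275 ≈ 0.69472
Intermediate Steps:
H = 386250 (H = -3*(267 + 248)*(-250) = -1545*(-250) = -3*(-128750) = 386250)
X = 108900 (X = (-330)² = 108900)
X/H - 170426/(-412874) = 108900/386250 - 170426/(-412874) = 108900*(1/386250) - 170426*(-1/412874) = 726/2575 + 85213/206437 = 369296737/531575275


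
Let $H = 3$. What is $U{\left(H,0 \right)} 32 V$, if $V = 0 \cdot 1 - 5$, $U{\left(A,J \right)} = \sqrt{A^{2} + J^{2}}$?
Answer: $-480$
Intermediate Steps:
$V = -5$ ($V = 0 - 5 = -5$)
$U{\left(H,0 \right)} 32 V = \sqrt{3^{2} + 0^{2}} \cdot 32 \left(-5\right) = \sqrt{9 + 0} \cdot 32 \left(-5\right) = \sqrt{9} \cdot 32 \left(-5\right) = 3 \cdot 32 \left(-5\right) = 96 \left(-5\right) = -480$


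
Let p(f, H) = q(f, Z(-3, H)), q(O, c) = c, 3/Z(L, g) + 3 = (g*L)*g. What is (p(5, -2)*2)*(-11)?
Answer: 22/5 ≈ 4.4000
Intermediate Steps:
Z(L, g) = 3/(-3 + L*g²) (Z(L, g) = 3/(-3 + (g*L)*g) = 3/(-3 + (L*g)*g) = 3/(-3 + L*g²))
p(f, H) = 3/(-3 - 3*H²)
(p(5, -2)*2)*(-11) = (-1/(1 + (-2)²)*2)*(-11) = (-1/(1 + 4)*2)*(-11) = (-1/5*2)*(-11) = (-1*⅕*2)*(-11) = -⅕*2*(-11) = -⅖*(-11) = 22/5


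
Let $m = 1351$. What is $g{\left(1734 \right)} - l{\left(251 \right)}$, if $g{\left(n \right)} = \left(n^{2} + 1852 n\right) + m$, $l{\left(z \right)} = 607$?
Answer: $6218868$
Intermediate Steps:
$g{\left(n \right)} = 1351 + n^{2} + 1852 n$ ($g{\left(n \right)} = \left(n^{2} + 1852 n\right) + 1351 = 1351 + n^{2} + 1852 n$)
$g{\left(1734 \right)} - l{\left(251 \right)} = \left(1351 + 1734^{2} + 1852 \cdot 1734\right) - 607 = \left(1351 + 3006756 + 3211368\right) - 607 = 6219475 - 607 = 6218868$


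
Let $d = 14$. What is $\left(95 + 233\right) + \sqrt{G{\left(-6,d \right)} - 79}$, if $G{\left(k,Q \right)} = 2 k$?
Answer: $328 + i \sqrt{91} \approx 328.0 + 9.5394 i$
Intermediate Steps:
$\left(95 + 233\right) + \sqrt{G{\left(-6,d \right)} - 79} = \left(95 + 233\right) + \sqrt{2 \left(-6\right) - 79} = 328 + \sqrt{-12 - 79} = 328 + \sqrt{-91} = 328 + i \sqrt{91}$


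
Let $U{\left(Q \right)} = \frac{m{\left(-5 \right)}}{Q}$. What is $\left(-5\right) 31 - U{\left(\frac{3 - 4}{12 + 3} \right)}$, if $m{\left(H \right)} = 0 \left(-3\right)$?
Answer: $-155$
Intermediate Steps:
$m{\left(H \right)} = 0$
$U{\left(Q \right)} = 0$ ($U{\left(Q \right)} = \frac{0}{Q} = 0$)
$\left(-5\right) 31 - U{\left(\frac{3 - 4}{12 + 3} \right)} = \left(-5\right) 31 - 0 = -155 + 0 = -155$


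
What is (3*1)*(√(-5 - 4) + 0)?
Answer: 9*I ≈ 9.0*I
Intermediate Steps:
(3*1)*(√(-5 - 4) + 0) = 3*(√(-9) + 0) = 3*(3*I + 0) = 3*(3*I) = 9*I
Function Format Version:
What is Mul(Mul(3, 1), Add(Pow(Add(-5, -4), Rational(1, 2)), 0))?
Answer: Mul(9, I) ≈ Mul(9.0000, I)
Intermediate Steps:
Mul(Mul(3, 1), Add(Pow(Add(-5, -4), Rational(1, 2)), 0)) = Mul(3, Add(Pow(-9, Rational(1, 2)), 0)) = Mul(3, Add(Mul(3, I), 0)) = Mul(3, Mul(3, I)) = Mul(9, I)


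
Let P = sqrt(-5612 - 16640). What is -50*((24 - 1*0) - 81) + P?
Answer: 2850 + 2*I*sqrt(5563) ≈ 2850.0 + 149.17*I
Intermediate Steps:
P = 2*I*sqrt(5563) (P = sqrt(-22252) = 2*I*sqrt(5563) ≈ 149.17*I)
-50*((24 - 1*0) - 81) + P = -50*((24 - 1*0) - 81) + 2*I*sqrt(5563) = -50*((24 + 0) - 81) + 2*I*sqrt(5563) = -50*(24 - 81) + 2*I*sqrt(5563) = -50*(-57) + 2*I*sqrt(5563) = 2850 + 2*I*sqrt(5563)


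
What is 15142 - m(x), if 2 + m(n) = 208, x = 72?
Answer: 14936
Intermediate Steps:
m(n) = 206 (m(n) = -2 + 208 = 206)
15142 - m(x) = 15142 - 1*206 = 15142 - 206 = 14936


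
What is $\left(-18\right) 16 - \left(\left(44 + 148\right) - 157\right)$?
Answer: $-323$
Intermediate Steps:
$\left(-18\right) 16 - \left(\left(44 + 148\right) - 157\right) = -288 - \left(192 - 157\right) = -288 - 35 = -323$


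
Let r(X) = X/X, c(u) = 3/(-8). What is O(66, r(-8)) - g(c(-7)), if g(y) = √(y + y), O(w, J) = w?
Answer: 66 - I*√3/2 ≈ 66.0 - 0.86602*I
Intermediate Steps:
c(u) = -3/8 (c(u) = 3*(-⅛) = -3/8)
r(X) = 1
g(y) = √2*√y (g(y) = √(2*y) = √2*√y)
O(66, r(-8)) - g(c(-7)) = 66 - √2*√(-3/8) = 66 - √2*I*√6/4 = 66 - I*√3/2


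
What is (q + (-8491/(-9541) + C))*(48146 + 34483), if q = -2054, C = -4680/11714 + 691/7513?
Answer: -10176401785145849712/59976962683 ≈ -1.6967e+8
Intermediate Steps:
C = -13533233/44003641 (C = -4680*1/11714 + 691*(1/7513) = -2340/5857 + 691/7513 = -13533233/44003641 ≈ -0.30755)
(q + (-8491/(-9541) + C))*(48146 + 34483) = (-2054 + (-8491/(-9541) - 13533233/44003641))*(48146 + 34483) = (-2054 + (-8491*(-1/9541) - 13533233/44003641))*82629 = (-2054 + (1213/1363 - 13533233/44003641))*82629 = (-2054 + 34930619954/59976962683)*82629 = -123157750730928/59976962683*82629 = -10176401785145849712/59976962683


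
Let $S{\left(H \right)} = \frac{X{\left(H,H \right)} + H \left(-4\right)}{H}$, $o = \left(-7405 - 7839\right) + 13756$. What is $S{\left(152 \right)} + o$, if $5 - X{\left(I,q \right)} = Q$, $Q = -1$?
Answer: $- \frac{113389}{76} \approx -1492.0$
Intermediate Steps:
$X{\left(I,q \right)} = 6$ ($X{\left(I,q \right)} = 5 - -1 = 5 + 1 = 6$)
$o = -1488$ ($o = -15244 + 13756 = -1488$)
$S{\left(H \right)} = \frac{6 - 4 H}{H}$ ($S{\left(H \right)} = \frac{6 + H \left(-4\right)}{H} = \frac{6 - 4 H}{H}$)
$S{\left(152 \right)} + o = \left(-4 + \frac{6}{152}\right) - 1488 = \left(-4 + 6 \cdot \frac{1}{152}\right) - 1488 = \left(-4 + \frac{3}{76}\right) - 1488 = - \frac{301}{76} - 1488 = - \frac{113389}{76}$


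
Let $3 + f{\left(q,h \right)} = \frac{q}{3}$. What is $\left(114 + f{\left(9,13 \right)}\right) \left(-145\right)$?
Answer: $-16530$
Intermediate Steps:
$f{\left(q,h \right)} = -3 + \frac{q}{3}$
$\left(114 + f{\left(9,13 \right)}\right) \left(-145\right) = \left(114 + \left(-3 + \frac{1}{3} \cdot 9\right)\right) \left(-145\right) = \left(114 + \left(-3 + 3\right)\right) \left(-145\right) = \left(114 + 0\right) \left(-145\right) = 114 \left(-145\right) = -16530$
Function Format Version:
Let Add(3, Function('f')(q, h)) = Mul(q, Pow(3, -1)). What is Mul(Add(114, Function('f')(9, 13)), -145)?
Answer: -16530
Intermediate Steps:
Function('f')(q, h) = Add(-3, Mul(Rational(1, 3), q)) (Function('f')(q, h) = Add(-3, Mul(q, Pow(3, -1))) = Add(-3, Mul(q, Rational(1, 3))) = Add(-3, Mul(Rational(1, 3), q)))
Mul(Add(114, Function('f')(9, 13)), -145) = Mul(Add(114, Add(-3, Mul(Rational(1, 3), 9))), -145) = Mul(Add(114, Add(-3, 3)), -145) = Mul(Add(114, 0), -145) = Mul(114, -145) = -16530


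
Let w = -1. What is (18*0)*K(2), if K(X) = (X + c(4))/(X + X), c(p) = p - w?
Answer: 0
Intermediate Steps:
c(p) = 1 + p (c(p) = p - 1*(-1) = p + 1 = 1 + p)
K(X) = (5 + X)/(2*X) (K(X) = (X + (1 + 4))/(X + X) = (X + 5)/((2*X)) = (5 + X)*(1/(2*X)) = (5 + X)/(2*X))
(18*0)*K(2) = (18*0)*((½)*(5 + 2)/2) = 0*((½)*(½)*7) = 0*(7/4) = 0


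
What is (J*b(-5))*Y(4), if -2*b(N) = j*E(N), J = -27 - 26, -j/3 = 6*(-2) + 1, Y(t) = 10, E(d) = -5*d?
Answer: 218625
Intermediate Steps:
j = 33 (j = -3*(6*(-2) + 1) = -3*(-12 + 1) = -3*(-11) = 33)
J = -53
b(N) = 165*N/2 (b(N) = -33*(-5*N)/2 = -(-165)*N/2 = 165*N/2)
(J*b(-5))*Y(4) = -8745*(-5)/2*10 = -53*(-825/2)*10 = (43725/2)*10 = 218625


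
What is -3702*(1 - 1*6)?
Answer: 18510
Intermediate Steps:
-3702*(1 - 1*6) = -3702*(1 - 6) = -3702*(-5) = 18510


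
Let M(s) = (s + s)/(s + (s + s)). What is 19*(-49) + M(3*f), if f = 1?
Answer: -2791/3 ≈ -930.33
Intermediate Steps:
M(s) = ⅔ (M(s) = (2*s)/(s + 2*s) = (2*s)/((3*s)) = (2*s)*(1/(3*s)) = ⅔)
19*(-49) + M(3*f) = 19*(-49) + ⅔ = -931 + ⅔ = -2791/3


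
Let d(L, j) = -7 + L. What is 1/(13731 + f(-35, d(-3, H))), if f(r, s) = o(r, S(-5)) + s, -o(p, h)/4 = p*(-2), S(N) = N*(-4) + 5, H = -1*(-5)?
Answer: 1/13441 ≈ 7.4399e-5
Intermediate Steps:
H = 5
S(N) = 5 - 4*N (S(N) = -4*N + 5 = 5 - 4*N)
o(p, h) = 8*p (o(p, h) = -4*p*(-2) = -(-8)*p = 8*p)
f(r, s) = s + 8*r (f(r, s) = 8*r + s = s + 8*r)
1/(13731 + f(-35, d(-3, H))) = 1/(13731 + ((-7 - 3) + 8*(-35))) = 1/(13731 + (-10 - 280)) = 1/(13731 - 290) = 1/13441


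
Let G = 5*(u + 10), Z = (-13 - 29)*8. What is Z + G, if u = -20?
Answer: -386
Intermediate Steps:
Z = -336 (Z = -42*8 = -336)
G = -50 (G = 5*(-20 + 10) = 5*(-10) = -50)
Z + G = -336 - 50 = -386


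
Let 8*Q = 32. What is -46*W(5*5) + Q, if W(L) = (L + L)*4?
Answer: -9196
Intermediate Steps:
Q = 4 (Q = (1/8)*32 = 4)
W(L) = 8*L (W(L) = (2*L)*4 = 8*L)
-46*W(5*5) + Q = -368*5*5 + 4 = -368*25 + 4 = -46*200 + 4 = -9200 + 4 = -9196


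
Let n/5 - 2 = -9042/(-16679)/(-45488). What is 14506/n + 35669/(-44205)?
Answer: 48623282696448157/33537883979355 ≈ 1449.8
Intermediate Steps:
n = 3793449155/379347176 (n = 10 + 5*(-9042/(-16679)/(-45488)) = 10 + 5*(-9042*(-1/16679)*(-1/45488)) = 10 + 5*((9042/16679)*(-1/45488)) = 10 + 5*(-4521/379347176) = 10 - 22605/379347176 = 3793449155/379347176 ≈ 9.9999)
14506/n + 35669/(-44205) = 14506/(3793449155/379347176) + 35669/(-44205) = 14506*(379347176/3793449155) + 35669*(-1/44205) = 5502810135056/3793449155 - 35669/44205 = 48623282696448157/33537883979355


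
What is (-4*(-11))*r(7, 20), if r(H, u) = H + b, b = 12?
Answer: 836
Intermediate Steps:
r(H, u) = 12 + H (r(H, u) = H + 12 = 12 + H)
(-4*(-11))*r(7, 20) = (-4*(-11))*(12 + 7) = 44*19 = 836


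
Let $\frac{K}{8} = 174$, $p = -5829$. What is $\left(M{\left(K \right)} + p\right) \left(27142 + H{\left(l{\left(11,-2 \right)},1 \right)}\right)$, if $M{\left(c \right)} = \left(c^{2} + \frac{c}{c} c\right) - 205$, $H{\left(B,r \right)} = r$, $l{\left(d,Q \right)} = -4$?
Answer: $52468016146$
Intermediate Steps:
$K = 1392$ ($K = 8 \cdot 174 = 1392$)
$M{\left(c \right)} = -205 + c + c^{2}$ ($M{\left(c \right)} = \left(c^{2} + 1 c\right) - 205 = \left(c^{2} + c\right) - 205 = \left(c + c^{2}\right) - 205 = -205 + c + c^{2}$)
$\left(M{\left(K \right)} + p\right) \left(27142 + H{\left(l{\left(11,-2 \right)},1 \right)}\right) = \left(\left(-205 + 1392 + 1392^{2}\right) - 5829\right) \left(27142 + 1\right) = \left(\left(-205 + 1392 + 1937664\right) - 5829\right) 27143 = \left(1938851 - 5829\right) 27143 = 1933022 \cdot 27143 = 52468016146$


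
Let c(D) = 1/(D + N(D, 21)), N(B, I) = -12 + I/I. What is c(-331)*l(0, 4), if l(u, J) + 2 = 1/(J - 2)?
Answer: 1/228 ≈ 0.0043860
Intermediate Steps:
l(u, J) = -2 + 1/(-2 + J) (l(u, J) = -2 + 1/(J - 2) = -2 + 1/(-2 + J))
N(B, I) = -11 (N(B, I) = -12 + 1 = -11)
c(D) = 1/(-11 + D) (c(D) = 1/(D - 11) = 1/(-11 + D))
c(-331)*l(0, 4) = ((5 - 2*4)/(-2 + 4))/(-11 - 331) = ((5 - 8)/2)/(-342) = -(-3)/684 = -1/342*(-3/2) = 1/228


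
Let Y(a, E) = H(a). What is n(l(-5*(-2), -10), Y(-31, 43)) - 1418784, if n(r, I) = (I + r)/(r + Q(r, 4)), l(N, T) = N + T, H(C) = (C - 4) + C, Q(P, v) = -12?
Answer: -2837557/2 ≈ -1.4188e+6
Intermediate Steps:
H(C) = -4 + 2*C (H(C) = (-4 + C) + C = -4 + 2*C)
Y(a, E) = -4 + 2*a
n(r, I) = (I + r)/(-12 + r) (n(r, I) = (I + r)/(r - 12) = (I + r)/(-12 + r))
n(l(-5*(-2), -10), Y(-31, 43)) - 1418784 = ((-4 + 2*(-31)) + (-5*(-2) - 10))/(-12 + (-5*(-2) - 10)) - 1418784 = ((-4 - 62) + (10 - 10))/(-12 + (10 - 10)) - 1418784 = (-66 + 0)/(-12 + 0) - 1418784 = -66/(-12) - 1418784 = -1/12*(-66) - 1418784 = 11/2 - 1418784 = -2837557/2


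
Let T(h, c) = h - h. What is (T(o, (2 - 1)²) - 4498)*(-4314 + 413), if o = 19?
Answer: 17546698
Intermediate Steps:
T(h, c) = 0
(T(o, (2 - 1)²) - 4498)*(-4314 + 413) = (0 - 4498)*(-4314 + 413) = -4498*(-3901) = 17546698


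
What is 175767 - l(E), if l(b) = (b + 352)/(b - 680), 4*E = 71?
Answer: 155202754/883 ≈ 1.7577e+5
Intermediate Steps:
E = 71/4 (E = (¼)*71 = 71/4 ≈ 17.750)
l(b) = (352 + b)/(-680 + b)
175767 - l(E) = 175767 - (352 + 71/4)/(-680 + 71/4) = 175767 - 1479/((-2649/4)*4) = 175767 - (-4)*1479/(2649*4) = 175767 - 1*(-493/883) = 175767 + 493/883 = 155202754/883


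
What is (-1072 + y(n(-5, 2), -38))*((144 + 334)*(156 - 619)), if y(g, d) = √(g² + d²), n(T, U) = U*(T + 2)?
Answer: 237248608 - 442628*√370 ≈ 2.2873e+8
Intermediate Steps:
n(T, U) = U*(2 + T)
y(g, d) = √(d² + g²)
(-1072 + y(n(-5, 2), -38))*((144 + 334)*(156 - 619)) = (-1072 + √((-38)² + (2*(2 - 5))²))*((144 + 334)*(156 - 619)) = (-1072 + √(1444 + (2*(-3))²))*(478*(-463)) = (-1072 + √(1444 + (-6)²))*(-221314) = (-1072 + √(1444 + 36))*(-221314) = (-1072 + √1480)*(-221314) = (-1072 + 2*√370)*(-221314) = 237248608 - 442628*√370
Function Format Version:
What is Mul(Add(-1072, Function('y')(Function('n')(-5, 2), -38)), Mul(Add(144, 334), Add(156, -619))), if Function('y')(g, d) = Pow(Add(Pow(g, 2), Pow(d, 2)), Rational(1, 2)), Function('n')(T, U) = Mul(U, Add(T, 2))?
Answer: Add(237248608, Mul(-442628, Pow(370, Rational(1, 2)))) ≈ 2.2873e+8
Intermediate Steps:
Function('n')(T, U) = Mul(U, Add(2, T))
Function('y')(g, d) = Pow(Add(Pow(d, 2), Pow(g, 2)), Rational(1, 2))
Mul(Add(-1072, Function('y')(Function('n')(-5, 2), -38)), Mul(Add(144, 334), Add(156, -619))) = Mul(Add(-1072, Pow(Add(Pow(-38, 2), Pow(Mul(2, Add(2, -5)), 2)), Rational(1, 2))), Mul(Add(144, 334), Add(156, -619))) = Mul(Add(-1072, Pow(Add(1444, Pow(Mul(2, -3), 2)), Rational(1, 2))), Mul(478, -463)) = Mul(Add(-1072, Pow(Add(1444, Pow(-6, 2)), Rational(1, 2))), -221314) = Mul(Add(-1072, Pow(Add(1444, 36), Rational(1, 2))), -221314) = Mul(Add(-1072, Pow(1480, Rational(1, 2))), -221314) = Mul(Add(-1072, Mul(2, Pow(370, Rational(1, 2)))), -221314) = Add(237248608, Mul(-442628, Pow(370, Rational(1, 2))))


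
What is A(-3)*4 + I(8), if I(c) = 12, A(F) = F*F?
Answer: 48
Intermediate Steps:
A(F) = F²
A(-3)*4 + I(8) = (-3)²*4 + 12 = 9*4 + 12 = 36 + 12 = 48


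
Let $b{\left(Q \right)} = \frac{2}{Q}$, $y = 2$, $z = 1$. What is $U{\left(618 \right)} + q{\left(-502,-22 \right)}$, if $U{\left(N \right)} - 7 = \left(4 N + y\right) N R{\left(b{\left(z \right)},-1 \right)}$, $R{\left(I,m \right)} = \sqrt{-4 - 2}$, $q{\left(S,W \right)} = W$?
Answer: $-15 + 1528932 i \sqrt{6} \approx -15.0 + 3.7451 \cdot 10^{6} i$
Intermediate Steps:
$R{\left(I,m \right)} = i \sqrt{6}$ ($R{\left(I,m \right)} = \sqrt{-6} = i \sqrt{6}$)
$U{\left(N \right)} = 7 + i N \sqrt{6} \left(2 + 4 N\right)$ ($U{\left(N \right)} = 7 + \left(4 N + 2\right) N i \sqrt{6} = 7 + \left(2 + 4 N\right) N i \sqrt{6} = 7 + N \left(2 + 4 N\right) i \sqrt{6} = 7 + i N \sqrt{6} \left(2 + 4 N\right)$)
$U{\left(618 \right)} + q{\left(-502,-22 \right)} = \left(7 + 2 i 618 \sqrt{6} + 4 i \sqrt{6} \cdot 618^{2}\right) - 22 = \left(7 + 1236 i \sqrt{6} + 4 i \sqrt{6} \cdot 381924\right) - 22 = \left(7 + 1236 i \sqrt{6} + 1527696 i \sqrt{6}\right) - 22 = \left(7 + 1528932 i \sqrt{6}\right) - 22 = -15 + 1528932 i \sqrt{6}$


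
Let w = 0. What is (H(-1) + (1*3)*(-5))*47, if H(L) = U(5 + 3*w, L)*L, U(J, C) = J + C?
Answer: -893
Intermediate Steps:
U(J, C) = C + J
H(L) = L*(5 + L) (H(L) = (L + (5 + 3*0))*L = (L + (5 + 0))*L = (L + 5)*L = (5 + L)*L = L*(5 + L))
(H(-1) + (1*3)*(-5))*47 = (-(5 - 1) + (1*3)*(-5))*47 = (-1*4 + 3*(-5))*47 = (-4 - 15)*47 = -19*47 = -893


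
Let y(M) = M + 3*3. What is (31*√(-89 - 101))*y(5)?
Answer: 434*I*√190 ≈ 5982.3*I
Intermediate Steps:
y(M) = 9 + M (y(M) = M + 9 = 9 + M)
(31*√(-89 - 101))*y(5) = (31*√(-89 - 101))*(9 + 5) = (31*√(-190))*14 = (31*(I*√190))*14 = (31*I*√190)*14 = 434*I*√190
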